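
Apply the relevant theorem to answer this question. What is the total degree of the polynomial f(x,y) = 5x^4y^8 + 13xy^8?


Examine each term for its total degree (sum of exponents).
  Term '5x^4y^8' has total degree 4+8 = 12.
  Term '13xy^8' has total degree 1+8 = 9.
The maximum total degree among all terms is 12.

12


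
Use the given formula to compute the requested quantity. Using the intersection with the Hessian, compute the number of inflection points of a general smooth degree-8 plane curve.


For a general smooth plane curve C of degree d, the inflection points are
the intersection of C with its Hessian curve, which has degree 3(d-2).
By Bezout, the total intersection number is d * 3(d-2) = 8 * 18 = 144.
For a general curve every flex is ordinary, so each contributes
multiplicity 1 to C·Hess(C), and the number of distinct inflection
points is 3d(d-2).
Inflection points = 3*8*(8-2) = 3*8*6 = 144

144


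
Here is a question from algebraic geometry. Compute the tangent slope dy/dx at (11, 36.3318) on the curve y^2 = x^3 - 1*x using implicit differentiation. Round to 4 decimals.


Using implicit differentiation of y^2 = x^3 - 1*x:
2y * dy/dx = 3x^2 - 1
dy/dx = (3x^2 - 1)/(2y)
Numerator: 3*11^2 - 1 = 362
Denominator: 2*36.3318 = 72.6636
dy/dx = 362/72.6636 = 4.9819

4.9819


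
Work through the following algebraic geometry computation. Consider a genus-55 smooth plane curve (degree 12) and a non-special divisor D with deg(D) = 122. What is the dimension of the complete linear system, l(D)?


First, compute the genus of a smooth plane curve of degree 12:
g = (d-1)(d-2)/2 = (12-1)(12-2)/2 = 55
For a non-special divisor D (i.e., h^1(D) = 0), Riemann-Roch gives:
l(D) = deg(D) - g + 1
Since deg(D) = 122 >= 2g - 1 = 109, D is non-special.
l(D) = 122 - 55 + 1 = 68

68


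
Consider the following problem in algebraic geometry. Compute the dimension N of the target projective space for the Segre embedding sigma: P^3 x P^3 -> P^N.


The Segre embedding maps P^m x P^n into P^N via
all products of coordinates from each factor.
N = (m+1)(n+1) - 1
N = (3+1)(3+1) - 1
N = 4*4 - 1
N = 16 - 1 = 15

15


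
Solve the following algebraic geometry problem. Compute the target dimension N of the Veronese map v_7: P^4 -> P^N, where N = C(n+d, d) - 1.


The Veronese embedding v_d: P^n -> P^N maps each point to all
degree-d monomials in n+1 homogeneous coordinates.
N = C(n+d, d) - 1
N = C(4+7, 7) - 1
N = C(11, 7) - 1
C(11, 7) = 330
N = 330 - 1 = 329

329


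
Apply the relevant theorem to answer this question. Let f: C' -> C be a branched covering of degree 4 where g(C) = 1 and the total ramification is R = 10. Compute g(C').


Riemann-Hurwitz formula: 2g' - 2 = d(2g - 2) + R
Given: d = 4, g = 1, R = 10
2g' - 2 = 4*(2*1 - 2) + 10
2g' - 2 = 4*0 + 10
2g' - 2 = 0 + 10 = 10
2g' = 12
g' = 6

6


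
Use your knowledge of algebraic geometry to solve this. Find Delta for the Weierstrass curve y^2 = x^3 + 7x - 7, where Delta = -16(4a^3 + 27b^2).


Compute each component:
4a^3 = 4*7^3 = 4*343 = 1372
27b^2 = 27*(-7)^2 = 27*49 = 1323
4a^3 + 27b^2 = 1372 + 1323 = 2695
Delta = -16*2695 = -43120

-43120


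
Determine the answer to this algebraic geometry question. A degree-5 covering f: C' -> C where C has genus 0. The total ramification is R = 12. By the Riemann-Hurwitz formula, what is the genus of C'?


Riemann-Hurwitz formula: 2g' - 2 = d(2g - 2) + R
Given: d = 5, g = 0, R = 12
2g' - 2 = 5*(2*0 - 2) + 12
2g' - 2 = 5*(-2) + 12
2g' - 2 = -10 + 12 = 2
2g' = 4
g' = 2

2


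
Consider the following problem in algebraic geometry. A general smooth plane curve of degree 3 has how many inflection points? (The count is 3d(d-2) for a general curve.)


For a general smooth plane curve C of degree d, the inflection points are
the intersection of C with its Hessian curve, which has degree 3(d-2).
By Bezout, the total intersection number is d * 3(d-2) = 3 * 3 = 9.
For a general curve every flex is ordinary, so each contributes
multiplicity 1 to C·Hess(C), and the number of distinct inflection
points is 3d(d-2).
Inflection points = 3*3*(3-2) = 3*3*1 = 9

9


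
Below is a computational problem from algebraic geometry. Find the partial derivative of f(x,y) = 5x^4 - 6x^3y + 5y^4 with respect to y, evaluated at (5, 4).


df/dy = (-6)*x^3 + 4*5*y^3
At (5,4): (-6)*5^3 + 4*5*4^3
= -750 + 1280
= 530

530


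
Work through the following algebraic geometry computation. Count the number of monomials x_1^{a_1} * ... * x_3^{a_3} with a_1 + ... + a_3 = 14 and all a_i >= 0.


The number of degree-14 monomials in 3 variables is C(d+n-1, n-1).
= C(14+3-1, 3-1) = C(16, 2)
= 120

120


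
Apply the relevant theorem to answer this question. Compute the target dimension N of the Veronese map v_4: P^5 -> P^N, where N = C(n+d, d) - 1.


The Veronese embedding v_d: P^n -> P^N maps each point to all
degree-d monomials in n+1 homogeneous coordinates.
N = C(n+d, d) - 1
N = C(5+4, 4) - 1
N = C(9, 4) - 1
C(9, 4) = 126
N = 126 - 1 = 125

125


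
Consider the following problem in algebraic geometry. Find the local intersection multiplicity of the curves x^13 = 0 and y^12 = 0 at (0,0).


The intersection multiplicity of V(x^a) and V(y^b) at the origin is:
I(O; V(x^13), V(y^12)) = dim_k(k[x,y]/(x^13, y^12))
A basis for k[x,y]/(x^13, y^12) is the set of monomials x^i * y^j
where 0 <= i < 13 and 0 <= j < 12.
The number of such monomials is 13 * 12 = 156

156


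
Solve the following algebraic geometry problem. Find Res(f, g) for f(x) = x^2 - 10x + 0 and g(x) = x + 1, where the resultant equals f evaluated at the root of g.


For Res(f, x - c), we evaluate f at x = c.
f(-1) = (-1)^2 - 10*(-1) + 0
= 1 + 10 + 0
= 11 + 0 = 11
Res(f, g) = 11

11


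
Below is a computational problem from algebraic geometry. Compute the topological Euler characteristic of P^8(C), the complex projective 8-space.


The complex projective space P^8 has one cell in each even real dimension 0, 2, ..., 16.
The cohomology groups are H^{2k}(P^8) = Z for k = 0,...,8, and 0 otherwise.
Euler characteristic = sum of Betti numbers = 1 per even-dimensional cohomology group.
chi(P^8) = 8 + 1 = 9

9


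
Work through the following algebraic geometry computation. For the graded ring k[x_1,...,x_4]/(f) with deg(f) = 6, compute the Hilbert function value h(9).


For R = k[x_1,...,x_n]/(f) with f homogeneous of degree e:
The Hilbert series is (1 - t^e)/(1 - t)^n.
So h(d) = C(d+n-1, n-1) - C(d-e+n-1, n-1) for d >= e.
With n=4, e=6, d=9:
C(9+4-1, 4-1) = C(12, 3) = 220
C(9-6+4-1, 4-1) = C(6, 3) = 20
h(9) = 220 - 20 = 200

200


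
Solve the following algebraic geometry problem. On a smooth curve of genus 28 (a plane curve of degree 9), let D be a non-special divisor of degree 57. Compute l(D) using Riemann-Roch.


First, compute the genus of a smooth plane curve of degree 9:
g = (d-1)(d-2)/2 = (9-1)(9-2)/2 = 28
For a non-special divisor D (i.e., h^1(D) = 0), Riemann-Roch gives:
l(D) = deg(D) - g + 1
Since deg(D) = 57 >= 2g - 1 = 55, D is non-special.
l(D) = 57 - 28 + 1 = 30

30


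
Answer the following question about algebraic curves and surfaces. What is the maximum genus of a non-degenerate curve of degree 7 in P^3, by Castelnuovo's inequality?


Castelnuovo's bound: write d - 1 = m(r-1) + epsilon with 0 <= epsilon < r-1.
d - 1 = 7 - 1 = 6
r - 1 = 3 - 1 = 2
6 = 3*2 + 0, so m = 3, epsilon = 0
pi(d, r) = m(m-1)(r-1)/2 + m*epsilon
= 3*2*2/2 + 3*0
= 12/2 + 0
= 6 + 0 = 6

6


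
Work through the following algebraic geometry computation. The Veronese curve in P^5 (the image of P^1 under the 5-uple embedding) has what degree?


The rational normal curve in P^5 is the image of P^1 under the 5-uple Veronese.
A general hyperplane in P^5 pulls back to a degree-5 form on P^1, which has 5 zeros,
so the curve meets a general hyperplane in 5 points. Degree = 5.

5


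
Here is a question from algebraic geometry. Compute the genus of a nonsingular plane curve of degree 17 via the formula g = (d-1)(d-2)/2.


Using the genus formula for smooth plane curves:
g = (d-1)(d-2)/2
g = (17-1)(17-2)/2
g = 16*15/2
g = 240/2 = 120

120


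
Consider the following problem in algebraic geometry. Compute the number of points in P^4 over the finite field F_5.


P^4(F_5) has (q^(n+1) - 1)/(q - 1) points.
= 5^4 + 5^3 + 5^2 + 5^1 + 5^0
= 625 + 125 + 25 + 5 + 1
= 781

781


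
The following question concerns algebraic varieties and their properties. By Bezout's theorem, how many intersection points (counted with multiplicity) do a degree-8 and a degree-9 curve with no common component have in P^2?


Bezout's theorem states the intersection count equals the product of degrees.
Intersection count = 8 * 9 = 72

72


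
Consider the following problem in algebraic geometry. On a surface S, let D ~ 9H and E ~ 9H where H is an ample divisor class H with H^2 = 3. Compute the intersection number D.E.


Using bilinearity of the intersection pairing on a surface S:
(aH).(bH) = ab * (H.H)
We have H^2 = 3.
D.E = (9H).(9H) = 9*9*3
= 81*3
= 243

243


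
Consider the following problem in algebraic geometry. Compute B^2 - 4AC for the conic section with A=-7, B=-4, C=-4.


The discriminant of a conic Ax^2 + Bxy + Cy^2 + ... = 0 is B^2 - 4AC.
B^2 = (-4)^2 = 16
4AC = 4*(-7)*(-4) = 112
Discriminant = 16 - 112 = -96

-96


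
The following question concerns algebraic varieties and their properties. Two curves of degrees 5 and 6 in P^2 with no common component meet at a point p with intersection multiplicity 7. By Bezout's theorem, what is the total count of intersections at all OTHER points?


By Bezout's theorem, the total intersection number is d1 * d2.
Total = 5 * 6 = 30
Intersection multiplicity at p = 7
Remaining intersections = 30 - 7 = 23

23


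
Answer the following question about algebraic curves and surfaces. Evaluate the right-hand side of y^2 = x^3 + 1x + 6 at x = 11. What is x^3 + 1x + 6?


Compute x^3 + 1x + 6 at x = 11:
x^3 = 11^3 = 1331
1*x = 1*11 = 11
Sum: 1331 + 11 + 6 = 1348

1348


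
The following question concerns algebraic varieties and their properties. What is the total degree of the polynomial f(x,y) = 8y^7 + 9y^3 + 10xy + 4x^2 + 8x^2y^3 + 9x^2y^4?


Examine each term for its total degree (sum of exponents).
  Term '8y^7' has total degree 0+7 = 7.
  Term '9y^3' has total degree 0+3 = 3.
  Term '10xy' has total degree 1+1 = 2.
  Term '4x^2' has total degree 2+0 = 2.
  Term '8x^2y^3' has total degree 2+3 = 5.
  Term '9x^2y^4' has total degree 2+4 = 6.
The maximum total degree among all terms is 7.

7


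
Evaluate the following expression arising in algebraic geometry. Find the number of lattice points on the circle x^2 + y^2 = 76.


Systematically check integer values of x where x^2 <= 76.
For each valid x, check if 76 - x^2 is a perfect square.
Total integer solutions found: 0

0


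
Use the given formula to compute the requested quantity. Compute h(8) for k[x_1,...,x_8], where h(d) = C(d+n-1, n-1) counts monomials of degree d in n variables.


The Hilbert function for the polynomial ring in 8 variables is:
h(d) = C(d+n-1, n-1)
h(8) = C(8+8-1, 8-1) = C(15, 7)
= 15! / (7! * 8!)
= 6435

6435


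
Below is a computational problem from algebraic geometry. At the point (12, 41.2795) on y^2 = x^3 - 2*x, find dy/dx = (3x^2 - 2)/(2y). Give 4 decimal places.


Using implicit differentiation of y^2 = x^3 - 2*x:
2y * dy/dx = 3x^2 - 2
dy/dx = (3x^2 - 2)/(2y)
Numerator: 3*12^2 - 2 = 430
Denominator: 2*41.2795 = 82.559
dy/dx = 430/82.559 = 5.2084

5.2084


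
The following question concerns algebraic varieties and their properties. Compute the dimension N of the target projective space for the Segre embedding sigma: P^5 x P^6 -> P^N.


The Segre embedding maps P^m x P^n into P^N via
all products of coordinates from each factor.
N = (m+1)(n+1) - 1
N = (5+1)(6+1) - 1
N = 6*7 - 1
N = 42 - 1 = 41

41


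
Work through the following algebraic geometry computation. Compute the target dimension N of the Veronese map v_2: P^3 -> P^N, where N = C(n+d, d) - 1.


The Veronese embedding v_d: P^n -> P^N maps each point to all
degree-d monomials in n+1 homogeneous coordinates.
N = C(n+d, d) - 1
N = C(3+2, 2) - 1
N = C(5, 2) - 1
C(5, 2) = 10
N = 10 - 1 = 9

9


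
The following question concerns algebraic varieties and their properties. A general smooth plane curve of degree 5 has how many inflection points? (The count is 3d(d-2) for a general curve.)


For a general smooth plane curve C of degree d, the inflection points are
the intersection of C with its Hessian curve, which has degree 3(d-2).
By Bezout, the total intersection number is d * 3(d-2) = 5 * 9 = 45.
For a general curve every flex is ordinary, so each contributes
multiplicity 1 to C·Hess(C), and the number of distinct inflection
points is 3d(d-2).
Inflection points = 3*5*(5-2) = 3*5*3 = 45

45


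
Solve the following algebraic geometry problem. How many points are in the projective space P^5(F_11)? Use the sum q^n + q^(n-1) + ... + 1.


P^5(F_11) has (q^(n+1) - 1)/(q - 1) points.
= 11^5 + 11^4 + 11^3 + 11^2 + 11^1 + 11^0
= 161051 + 14641 + 1331 + 121 + 11 + 1
= 177156

177156


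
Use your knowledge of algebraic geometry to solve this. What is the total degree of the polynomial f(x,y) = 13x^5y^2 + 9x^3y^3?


Examine each term for its total degree (sum of exponents).
  Term '13x^5y^2' has total degree 5+2 = 7.
  Term '9x^3y^3' has total degree 3+3 = 6.
The maximum total degree among all terms is 7.

7


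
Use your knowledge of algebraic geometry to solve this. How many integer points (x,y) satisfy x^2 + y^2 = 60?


Systematically check integer values of x where x^2 <= 60.
For each valid x, check if 60 - x^2 is a perfect square.
Total integer solutions found: 0

0


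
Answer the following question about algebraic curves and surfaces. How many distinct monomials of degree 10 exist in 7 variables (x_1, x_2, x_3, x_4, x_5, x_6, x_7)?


The number of degree-10 monomials in 7 variables is C(d+n-1, n-1).
= C(10+7-1, 7-1) = C(16, 6)
= 8008

8008


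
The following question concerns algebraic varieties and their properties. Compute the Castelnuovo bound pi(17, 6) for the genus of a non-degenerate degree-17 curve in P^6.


Castelnuovo's bound: write d - 1 = m(r-1) + epsilon with 0 <= epsilon < r-1.
d - 1 = 17 - 1 = 16
r - 1 = 6 - 1 = 5
16 = 3*5 + 1, so m = 3, epsilon = 1
pi(d, r) = m(m-1)(r-1)/2 + m*epsilon
= 3*2*5/2 + 3*1
= 30/2 + 3
= 15 + 3 = 18

18


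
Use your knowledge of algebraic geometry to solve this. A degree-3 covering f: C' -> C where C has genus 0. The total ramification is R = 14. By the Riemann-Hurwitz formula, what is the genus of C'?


Riemann-Hurwitz formula: 2g' - 2 = d(2g - 2) + R
Given: d = 3, g = 0, R = 14
2g' - 2 = 3*(2*0 - 2) + 14
2g' - 2 = 3*(-2) + 14
2g' - 2 = -6 + 14 = 8
2g' = 10
g' = 5

5


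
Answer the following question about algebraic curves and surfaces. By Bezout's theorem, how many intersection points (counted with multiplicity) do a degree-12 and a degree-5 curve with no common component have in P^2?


Bezout's theorem states the intersection count equals the product of degrees.
Intersection count = 12 * 5 = 60

60


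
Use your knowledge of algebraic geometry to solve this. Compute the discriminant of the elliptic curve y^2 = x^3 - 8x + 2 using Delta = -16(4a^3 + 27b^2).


Compute each component:
4a^3 = 4*(-8)^3 = 4*(-512) = -2048
27b^2 = 27*2^2 = 27*4 = 108
4a^3 + 27b^2 = -2048 + 108 = -1940
Delta = -16*(-1940) = 31040

31040


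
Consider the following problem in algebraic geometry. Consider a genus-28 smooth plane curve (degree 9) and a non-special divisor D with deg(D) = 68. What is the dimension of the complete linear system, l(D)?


First, compute the genus of a smooth plane curve of degree 9:
g = (d-1)(d-2)/2 = (9-1)(9-2)/2 = 28
For a non-special divisor D (i.e., h^1(D) = 0), Riemann-Roch gives:
l(D) = deg(D) - g + 1
Since deg(D) = 68 >= 2g - 1 = 55, D is non-special.
l(D) = 68 - 28 + 1 = 41

41


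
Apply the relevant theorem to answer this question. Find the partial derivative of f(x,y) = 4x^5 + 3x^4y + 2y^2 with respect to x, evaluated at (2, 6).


df/dx = 5*4*x^4 + 4*3*x^3*y
At (2,6): 5*4*2^4 + 4*3*2^3*6
= 320 + 576
= 896

896


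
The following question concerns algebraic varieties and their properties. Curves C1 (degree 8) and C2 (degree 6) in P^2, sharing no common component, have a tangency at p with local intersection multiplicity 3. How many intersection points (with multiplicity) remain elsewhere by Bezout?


By Bezout's theorem, the total intersection number is d1 * d2.
Total = 8 * 6 = 48
Intersection multiplicity at p = 3
Remaining intersections = 48 - 3 = 45

45


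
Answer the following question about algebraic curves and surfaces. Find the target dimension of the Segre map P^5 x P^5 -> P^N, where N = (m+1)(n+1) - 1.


The Segre embedding maps P^m x P^n into P^N via
all products of coordinates from each factor.
N = (m+1)(n+1) - 1
N = (5+1)(5+1) - 1
N = 6*6 - 1
N = 36 - 1 = 35

35


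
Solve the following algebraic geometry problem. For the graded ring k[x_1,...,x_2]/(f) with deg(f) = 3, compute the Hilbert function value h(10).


For R = k[x_1,...,x_n]/(f) with f homogeneous of degree e:
The Hilbert series is (1 - t^e)/(1 - t)^n.
So h(d) = C(d+n-1, n-1) - C(d-e+n-1, n-1) for d >= e.
With n=2, e=3, d=10:
C(10+2-1, 2-1) = C(11, 1) = 11
C(10-3+2-1, 2-1) = C(8, 1) = 8
h(10) = 11 - 8 = 3

3


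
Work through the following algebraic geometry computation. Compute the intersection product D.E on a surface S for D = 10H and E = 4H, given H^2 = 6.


Using bilinearity of the intersection pairing on a surface S:
(aH).(bH) = ab * (H.H)
We have H^2 = 6.
D.E = (10H).(4H) = 10*4*6
= 40*6
= 240

240


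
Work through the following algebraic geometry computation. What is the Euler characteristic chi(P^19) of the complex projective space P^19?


The complex projective space P^19 has one cell in each even real dimension 0, 2, ..., 38.
The cohomology groups are H^{2k}(P^19) = Z for k = 0,...,19, and 0 otherwise.
Euler characteristic = sum of Betti numbers = 1 per even-dimensional cohomology group.
chi(P^19) = 19 + 1 = 20

20


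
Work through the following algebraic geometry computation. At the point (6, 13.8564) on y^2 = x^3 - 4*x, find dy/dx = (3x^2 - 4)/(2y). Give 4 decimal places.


Using implicit differentiation of y^2 = x^3 - 4*x:
2y * dy/dx = 3x^2 - 4
dy/dx = (3x^2 - 4)/(2y)
Numerator: 3*6^2 - 4 = 104
Denominator: 2*13.8564 = 27.7128
dy/dx = 104/27.7128 = 3.7528

3.7528


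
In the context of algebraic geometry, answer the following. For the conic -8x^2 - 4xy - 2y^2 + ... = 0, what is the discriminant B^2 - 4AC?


The discriminant of a conic Ax^2 + Bxy + Cy^2 + ... = 0 is B^2 - 4AC.
B^2 = (-4)^2 = 16
4AC = 4*(-8)*(-2) = 64
Discriminant = 16 - 64 = -48

-48


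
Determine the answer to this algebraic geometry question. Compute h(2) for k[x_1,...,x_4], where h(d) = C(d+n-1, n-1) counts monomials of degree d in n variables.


The Hilbert function for the polynomial ring in 4 variables is:
h(d) = C(d+n-1, n-1)
h(2) = C(2+4-1, 4-1) = C(5, 3)
= 5! / (3! * 2!)
= 10

10


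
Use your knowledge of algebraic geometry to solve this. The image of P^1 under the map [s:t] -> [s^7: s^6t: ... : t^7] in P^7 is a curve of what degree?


The rational normal curve in P^7 is the image of P^1 under the 7-uple Veronese.
A general hyperplane in P^7 pulls back to a degree-7 form on P^1, which has 7 zeros,
so the curve meets a general hyperplane in 7 points. Degree = 7.

7


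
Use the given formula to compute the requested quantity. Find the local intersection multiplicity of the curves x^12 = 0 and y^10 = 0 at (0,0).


The intersection multiplicity of V(x^a) and V(y^b) at the origin is:
I(O; V(x^12), V(y^10)) = dim_k(k[x,y]/(x^12, y^10))
A basis for k[x,y]/(x^12, y^10) is the set of monomials x^i * y^j
where 0 <= i < 12 and 0 <= j < 10.
The number of such monomials is 12 * 10 = 120

120


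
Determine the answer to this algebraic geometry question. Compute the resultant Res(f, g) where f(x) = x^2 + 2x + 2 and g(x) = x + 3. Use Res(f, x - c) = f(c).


For Res(f, x - c), we evaluate f at x = c.
f(-3) = (-3)^2 + 2*(-3) + 2
= 9 - 6 + 2
= 3 + 2 = 5
Res(f, g) = 5

5


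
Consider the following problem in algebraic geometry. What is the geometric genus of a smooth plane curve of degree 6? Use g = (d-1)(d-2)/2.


Using the genus formula for smooth plane curves:
g = (d-1)(d-2)/2
g = (6-1)(6-2)/2
g = 5*4/2
g = 20/2 = 10

10


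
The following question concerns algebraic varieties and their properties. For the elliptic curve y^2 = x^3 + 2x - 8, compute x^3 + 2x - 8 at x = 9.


Compute x^3 + 2x - 8 at x = 9:
x^3 = 9^3 = 729
2*x = 2*9 = 18
Sum: 729 + 18 - 8 = 739

739


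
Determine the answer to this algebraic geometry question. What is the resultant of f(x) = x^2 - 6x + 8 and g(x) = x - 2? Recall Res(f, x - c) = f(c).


For Res(f, x - c), we evaluate f at x = c.
f(2) = 2^2 - 6*2 + 8
= 4 - 12 + 8
= -8 + 8 = 0
Res(f, g) = 0

0


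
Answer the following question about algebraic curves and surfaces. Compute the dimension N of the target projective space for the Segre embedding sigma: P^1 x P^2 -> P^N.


The Segre embedding maps P^m x P^n into P^N via
all products of coordinates from each factor.
N = (m+1)(n+1) - 1
N = (1+1)(2+1) - 1
N = 2*3 - 1
N = 6 - 1 = 5

5


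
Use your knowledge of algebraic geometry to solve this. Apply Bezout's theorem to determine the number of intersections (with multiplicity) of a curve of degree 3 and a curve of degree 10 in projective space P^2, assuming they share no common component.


Bezout's theorem states the intersection count equals the product of degrees.
Intersection count = 3 * 10 = 30

30


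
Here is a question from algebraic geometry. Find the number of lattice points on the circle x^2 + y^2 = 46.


Systematically check integer values of x where x^2 <= 46.
For each valid x, check if 46 - x^2 is a perfect square.
Total integer solutions found: 0

0


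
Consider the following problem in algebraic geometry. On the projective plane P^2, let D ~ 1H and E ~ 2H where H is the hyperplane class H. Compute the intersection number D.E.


Using bilinearity of the intersection pairing on the projective plane P^2:
(aH).(bH) = ab * (H.H)
We have H^2 = 1 (Bezout).
D.E = (1H).(2H) = 1*2*1
= 2*1
= 2

2


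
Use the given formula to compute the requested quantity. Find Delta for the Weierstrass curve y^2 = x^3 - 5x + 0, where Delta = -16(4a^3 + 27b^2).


Compute each component:
4a^3 = 4*(-5)^3 = 4*(-125) = -500
27b^2 = 27*0^2 = 27*0 = 0
4a^3 + 27b^2 = -500 + 0 = -500
Delta = -16*(-500) = 8000

8000


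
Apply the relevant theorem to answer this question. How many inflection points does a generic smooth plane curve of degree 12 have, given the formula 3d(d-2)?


For a general smooth plane curve C of degree d, the inflection points are
the intersection of C with its Hessian curve, which has degree 3(d-2).
By Bezout, the total intersection number is d * 3(d-2) = 12 * 30 = 360.
For a general curve every flex is ordinary, so each contributes
multiplicity 1 to C·Hess(C), and the number of distinct inflection
points is 3d(d-2).
Inflection points = 3*12*(12-2) = 3*12*10 = 360

360


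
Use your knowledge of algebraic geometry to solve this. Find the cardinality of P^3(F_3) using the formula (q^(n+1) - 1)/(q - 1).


P^3(F_3) has (q^(n+1) - 1)/(q - 1) points.
= 3^3 + 3^2 + 3^1 + 3^0
= 27 + 9 + 3 + 1
= 40

40


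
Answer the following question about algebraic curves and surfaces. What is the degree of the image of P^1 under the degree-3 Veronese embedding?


The Veronese variety v_3(P^1) has degree d^r.
d^r = 3^1 = 3

3


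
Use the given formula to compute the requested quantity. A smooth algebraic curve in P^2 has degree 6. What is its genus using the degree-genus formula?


Using the genus formula for smooth plane curves:
g = (d-1)(d-2)/2
g = (6-1)(6-2)/2
g = 5*4/2
g = 20/2 = 10

10


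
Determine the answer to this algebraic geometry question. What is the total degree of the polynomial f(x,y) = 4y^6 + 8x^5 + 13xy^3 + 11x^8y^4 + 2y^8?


Examine each term for its total degree (sum of exponents).
  Term '4y^6' has total degree 0+6 = 6.
  Term '8x^5' has total degree 5+0 = 5.
  Term '13xy^3' has total degree 1+3 = 4.
  Term '11x^8y^4' has total degree 8+4 = 12.
  Term '2y^8' has total degree 0+8 = 8.
The maximum total degree among all terms is 12.

12


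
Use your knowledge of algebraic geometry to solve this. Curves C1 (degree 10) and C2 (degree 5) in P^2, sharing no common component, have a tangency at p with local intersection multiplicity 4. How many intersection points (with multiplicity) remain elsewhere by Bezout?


By Bezout's theorem, the total intersection number is d1 * d2.
Total = 10 * 5 = 50
Intersection multiplicity at p = 4
Remaining intersections = 50 - 4 = 46

46


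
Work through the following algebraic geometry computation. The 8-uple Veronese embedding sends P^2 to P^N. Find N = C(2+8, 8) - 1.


The Veronese embedding v_d: P^n -> P^N maps each point to all
degree-d monomials in n+1 homogeneous coordinates.
N = C(n+d, d) - 1
N = C(2+8, 8) - 1
N = C(10, 8) - 1
C(10, 8) = 45
N = 45 - 1 = 44

44


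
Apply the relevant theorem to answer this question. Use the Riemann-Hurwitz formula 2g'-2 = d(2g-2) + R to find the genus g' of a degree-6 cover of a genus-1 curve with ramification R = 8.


Riemann-Hurwitz formula: 2g' - 2 = d(2g - 2) + R
Given: d = 6, g = 1, R = 8
2g' - 2 = 6*(2*1 - 2) + 8
2g' - 2 = 6*0 + 8
2g' - 2 = 0 + 8 = 8
2g' = 10
g' = 5

5


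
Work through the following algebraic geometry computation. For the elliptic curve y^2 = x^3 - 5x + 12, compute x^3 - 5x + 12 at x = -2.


Compute x^3 - 5x + 12 at x = -2:
x^3 = (-2)^3 = -8
(-5)*x = (-5)*(-2) = 10
Sum: -8 + 10 + 12 = 14

14


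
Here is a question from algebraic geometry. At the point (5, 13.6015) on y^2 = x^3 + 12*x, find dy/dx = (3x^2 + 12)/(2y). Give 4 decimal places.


Using implicit differentiation of y^2 = x^3 + 12*x:
2y * dy/dx = 3x^2 + 12
dy/dx = (3x^2 + 12)/(2y)
Numerator: 3*5^2 + 12 = 87
Denominator: 2*13.6015 = 27.203
dy/dx = 87/27.203 = 3.1982

3.1982


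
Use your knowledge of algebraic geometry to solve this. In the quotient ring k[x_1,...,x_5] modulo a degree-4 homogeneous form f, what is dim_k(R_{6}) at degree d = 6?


For R = k[x_1,...,x_n]/(f) with f homogeneous of degree e:
The Hilbert series is (1 - t^e)/(1 - t)^n.
So h(d) = C(d+n-1, n-1) - C(d-e+n-1, n-1) for d >= e.
With n=5, e=4, d=6:
C(6+5-1, 5-1) = C(10, 4) = 210
C(6-4+5-1, 5-1) = C(6, 4) = 15
h(6) = 210 - 15 = 195

195


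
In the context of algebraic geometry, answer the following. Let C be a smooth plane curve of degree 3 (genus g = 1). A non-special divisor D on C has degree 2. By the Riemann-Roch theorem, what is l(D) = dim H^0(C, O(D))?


First, compute the genus of a smooth plane curve of degree 3:
g = (d-1)(d-2)/2 = (3-1)(3-2)/2 = 1
For a non-special divisor D (i.e., h^1(D) = 0), Riemann-Roch gives:
l(D) = deg(D) - g + 1
Since deg(D) = 2 >= 2g - 1 = 1, D is non-special.
l(D) = 2 - 1 + 1 = 2

2


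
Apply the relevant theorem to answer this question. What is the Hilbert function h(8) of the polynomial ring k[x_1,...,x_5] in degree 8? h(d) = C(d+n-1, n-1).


The Hilbert function for the polynomial ring in 5 variables is:
h(d) = C(d+n-1, n-1)
h(8) = C(8+5-1, 5-1) = C(12, 4)
= 12! / (4! * 8!)
= 495

495


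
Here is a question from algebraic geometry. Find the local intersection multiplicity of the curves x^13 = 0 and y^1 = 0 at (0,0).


The intersection multiplicity of V(x^a) and V(y^b) at the origin is:
I(O; V(x^13), V(y^1)) = dim_k(k[x,y]/(x^13, y^1))
A basis for k[x,y]/(x^13, y^1) is the set of monomials x^i * y^j
where 0 <= i < 13 and 0 <= j < 1.
The number of such monomials is 13 * 1 = 13

13


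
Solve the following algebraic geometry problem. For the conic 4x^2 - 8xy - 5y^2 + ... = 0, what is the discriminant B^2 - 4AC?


The discriminant of a conic Ax^2 + Bxy + Cy^2 + ... = 0 is B^2 - 4AC.
B^2 = (-8)^2 = 64
4AC = 4*4*(-5) = -80
Discriminant = 64 + 80 = 144

144


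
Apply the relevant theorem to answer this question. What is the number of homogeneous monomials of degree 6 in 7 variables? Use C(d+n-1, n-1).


The number of degree-6 monomials in 7 variables is C(d+n-1, n-1).
= C(6+7-1, 7-1) = C(12, 6)
= 924

924


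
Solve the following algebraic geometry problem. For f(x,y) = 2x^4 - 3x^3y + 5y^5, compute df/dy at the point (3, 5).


df/dy = (-3)*x^3 + 5*5*y^4
At (3,5): (-3)*3^3 + 5*5*5^4
= -81 + 15625
= 15544

15544


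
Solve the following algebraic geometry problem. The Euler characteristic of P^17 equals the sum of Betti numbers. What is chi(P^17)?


The complex projective space P^17 has one cell in each even real dimension 0, 2, ..., 34.
The cohomology groups are H^{2k}(P^17) = Z for k = 0,...,17, and 0 otherwise.
Euler characteristic = sum of Betti numbers = 1 per even-dimensional cohomology group.
chi(P^17) = 17 + 1 = 18

18


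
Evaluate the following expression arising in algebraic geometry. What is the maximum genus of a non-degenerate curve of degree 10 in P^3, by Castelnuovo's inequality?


Castelnuovo's bound: write d - 1 = m(r-1) + epsilon with 0 <= epsilon < r-1.
d - 1 = 10 - 1 = 9
r - 1 = 3 - 1 = 2
9 = 4*2 + 1, so m = 4, epsilon = 1
pi(d, r) = m(m-1)(r-1)/2 + m*epsilon
= 4*3*2/2 + 4*1
= 24/2 + 4
= 12 + 4 = 16

16


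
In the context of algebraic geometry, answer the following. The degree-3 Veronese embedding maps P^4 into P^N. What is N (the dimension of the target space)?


The Veronese embedding v_d: P^n -> P^N maps each point to all
degree-d monomials in n+1 homogeneous coordinates.
N = C(n+d, d) - 1
N = C(4+3, 3) - 1
N = C(7, 3) - 1
C(7, 3) = 35
N = 35 - 1 = 34

34


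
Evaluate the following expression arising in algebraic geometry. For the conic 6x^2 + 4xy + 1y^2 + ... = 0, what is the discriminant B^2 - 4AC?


The discriminant of a conic Ax^2 + Bxy + Cy^2 + ... = 0 is B^2 - 4AC.
B^2 = 4^2 = 16
4AC = 4*6*1 = 24
Discriminant = 16 - 24 = -8

-8


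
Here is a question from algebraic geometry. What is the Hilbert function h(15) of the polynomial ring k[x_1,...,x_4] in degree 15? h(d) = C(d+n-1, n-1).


The Hilbert function for the polynomial ring in 4 variables is:
h(d) = C(d+n-1, n-1)
h(15) = C(15+4-1, 4-1) = C(18, 3)
= 18! / (3! * 15!)
= 816

816


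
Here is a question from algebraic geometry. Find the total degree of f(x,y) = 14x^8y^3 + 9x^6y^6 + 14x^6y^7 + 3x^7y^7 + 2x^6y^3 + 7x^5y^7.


Examine each term for its total degree (sum of exponents).
  Term '14x^8y^3' has total degree 8+3 = 11.
  Term '9x^6y^6' has total degree 6+6 = 12.
  Term '14x^6y^7' has total degree 6+7 = 13.
  Term '3x^7y^7' has total degree 7+7 = 14.
  Term '2x^6y^3' has total degree 6+3 = 9.
  Term '7x^5y^7' has total degree 5+7 = 12.
The maximum total degree among all terms is 14.

14


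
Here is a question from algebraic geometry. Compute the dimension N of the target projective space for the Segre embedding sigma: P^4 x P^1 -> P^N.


The Segre embedding maps P^m x P^n into P^N via
all products of coordinates from each factor.
N = (m+1)(n+1) - 1
N = (4+1)(1+1) - 1
N = 5*2 - 1
N = 10 - 1 = 9

9


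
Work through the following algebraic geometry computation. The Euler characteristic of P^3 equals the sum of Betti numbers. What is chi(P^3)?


The complex projective space P^3 has one cell in each even real dimension 0, 2, ..., 6.
The cohomology groups are H^{2k}(P^3) = Z for k = 0,...,3, and 0 otherwise.
Euler characteristic = sum of Betti numbers = 1 per even-dimensional cohomology group.
chi(P^3) = 3 + 1 = 4

4


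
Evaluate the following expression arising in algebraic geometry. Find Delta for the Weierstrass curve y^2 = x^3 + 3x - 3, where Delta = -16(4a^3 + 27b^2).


Compute each component:
4a^3 = 4*3^3 = 4*27 = 108
27b^2 = 27*(-3)^2 = 27*9 = 243
4a^3 + 27b^2 = 108 + 243 = 351
Delta = -16*351 = -5616

-5616


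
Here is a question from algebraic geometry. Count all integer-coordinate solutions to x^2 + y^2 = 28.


Systematically check integer values of x where x^2 <= 28.
For each valid x, check if 28 - x^2 is a perfect square.
Total integer solutions found: 0

0


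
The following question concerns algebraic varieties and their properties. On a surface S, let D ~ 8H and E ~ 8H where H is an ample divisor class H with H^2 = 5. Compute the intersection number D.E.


Using bilinearity of the intersection pairing on a surface S:
(aH).(bH) = ab * (H.H)
We have H^2 = 5.
D.E = (8H).(8H) = 8*8*5
= 64*5
= 320

320


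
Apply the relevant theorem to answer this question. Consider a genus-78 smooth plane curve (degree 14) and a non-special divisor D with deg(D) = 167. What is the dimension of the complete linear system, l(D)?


First, compute the genus of a smooth plane curve of degree 14:
g = (d-1)(d-2)/2 = (14-1)(14-2)/2 = 78
For a non-special divisor D (i.e., h^1(D) = 0), Riemann-Roch gives:
l(D) = deg(D) - g + 1
Since deg(D) = 167 >= 2g - 1 = 155, D is non-special.
l(D) = 167 - 78 + 1 = 90

90


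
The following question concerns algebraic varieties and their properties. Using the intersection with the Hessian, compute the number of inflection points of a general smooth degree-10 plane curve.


For a general smooth plane curve C of degree d, the inflection points are
the intersection of C with its Hessian curve, which has degree 3(d-2).
By Bezout, the total intersection number is d * 3(d-2) = 10 * 24 = 240.
For a general curve every flex is ordinary, so each contributes
multiplicity 1 to C·Hess(C), and the number of distinct inflection
points is 3d(d-2).
Inflection points = 3*10*(10-2) = 3*10*8 = 240

240


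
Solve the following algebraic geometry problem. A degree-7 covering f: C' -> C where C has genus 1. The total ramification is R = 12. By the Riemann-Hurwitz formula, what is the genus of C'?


Riemann-Hurwitz formula: 2g' - 2 = d(2g - 2) + R
Given: d = 7, g = 1, R = 12
2g' - 2 = 7*(2*1 - 2) + 12
2g' - 2 = 7*0 + 12
2g' - 2 = 0 + 12 = 12
2g' = 14
g' = 7

7


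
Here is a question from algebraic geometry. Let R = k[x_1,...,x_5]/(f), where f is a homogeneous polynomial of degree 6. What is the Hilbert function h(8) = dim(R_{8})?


For R = k[x_1,...,x_n]/(f) with f homogeneous of degree e:
The Hilbert series is (1 - t^e)/(1 - t)^n.
So h(d) = C(d+n-1, n-1) - C(d-e+n-1, n-1) for d >= e.
With n=5, e=6, d=8:
C(8+5-1, 5-1) = C(12, 4) = 495
C(8-6+5-1, 5-1) = C(6, 4) = 15
h(8) = 495 - 15 = 480

480


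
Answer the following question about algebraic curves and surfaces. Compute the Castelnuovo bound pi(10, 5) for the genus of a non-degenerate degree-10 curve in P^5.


Castelnuovo's bound: write d - 1 = m(r-1) + epsilon with 0 <= epsilon < r-1.
d - 1 = 10 - 1 = 9
r - 1 = 5 - 1 = 4
9 = 2*4 + 1, so m = 2, epsilon = 1
pi(d, r) = m(m-1)(r-1)/2 + m*epsilon
= 2*1*4/2 + 2*1
= 8/2 + 2
= 4 + 2 = 6

6


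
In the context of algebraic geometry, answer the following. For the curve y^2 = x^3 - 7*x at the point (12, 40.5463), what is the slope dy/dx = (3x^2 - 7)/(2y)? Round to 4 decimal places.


Using implicit differentiation of y^2 = x^3 - 7*x:
2y * dy/dx = 3x^2 - 7
dy/dx = (3x^2 - 7)/(2y)
Numerator: 3*12^2 - 7 = 425
Denominator: 2*40.5463 = 81.0926
dy/dx = 425/81.0926 = 5.2409

5.2409


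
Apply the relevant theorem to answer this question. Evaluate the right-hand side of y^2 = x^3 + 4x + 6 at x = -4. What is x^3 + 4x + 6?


Compute x^3 + 4x + 6 at x = -4:
x^3 = (-4)^3 = -64
4*x = 4*(-4) = -16
Sum: -64 - 16 + 6 = -74

-74


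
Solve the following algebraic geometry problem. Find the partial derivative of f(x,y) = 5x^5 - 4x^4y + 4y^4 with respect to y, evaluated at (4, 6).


df/dy = (-4)*x^4 + 4*4*y^3
At (4,6): (-4)*4^4 + 4*4*6^3
= -1024 + 3456
= 2432

2432


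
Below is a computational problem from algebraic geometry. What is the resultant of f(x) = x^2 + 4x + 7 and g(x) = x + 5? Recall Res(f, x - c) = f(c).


For Res(f, x - c), we evaluate f at x = c.
f(-5) = (-5)^2 + 4*(-5) + 7
= 25 - 20 + 7
= 5 + 7 = 12
Res(f, g) = 12

12


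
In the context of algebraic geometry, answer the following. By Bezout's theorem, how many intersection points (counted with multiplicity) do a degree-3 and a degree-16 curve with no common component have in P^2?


Bezout's theorem states the intersection count equals the product of degrees.
Intersection count = 3 * 16 = 48

48


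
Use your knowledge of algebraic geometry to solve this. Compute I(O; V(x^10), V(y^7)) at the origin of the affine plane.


The intersection multiplicity of V(x^a) and V(y^b) at the origin is:
I(O; V(x^10), V(y^7)) = dim_k(k[x,y]/(x^10, y^7))
A basis for k[x,y]/(x^10, y^7) is the set of monomials x^i * y^j
where 0 <= i < 10 and 0 <= j < 7.
The number of such monomials is 10 * 7 = 70

70


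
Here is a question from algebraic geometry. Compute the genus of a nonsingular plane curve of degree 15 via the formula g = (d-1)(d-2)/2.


Using the genus formula for smooth plane curves:
g = (d-1)(d-2)/2
g = (15-1)(15-2)/2
g = 14*13/2
g = 182/2 = 91

91


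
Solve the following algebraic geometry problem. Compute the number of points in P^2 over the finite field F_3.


P^2(F_3) has (q^(n+1) - 1)/(q - 1) points.
= 3^2 + 3^1 + 3^0
= 9 + 3 + 1
= 13

13


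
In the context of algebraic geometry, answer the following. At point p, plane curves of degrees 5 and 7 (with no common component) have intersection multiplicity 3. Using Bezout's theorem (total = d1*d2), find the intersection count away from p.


By Bezout's theorem, the total intersection number is d1 * d2.
Total = 5 * 7 = 35
Intersection multiplicity at p = 3
Remaining intersections = 35 - 3 = 32

32


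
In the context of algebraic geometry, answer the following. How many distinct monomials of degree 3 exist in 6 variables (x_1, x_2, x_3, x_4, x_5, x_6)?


The number of degree-3 monomials in 6 variables is C(d+n-1, n-1).
= C(3+6-1, 6-1) = C(8, 5)
= 56

56


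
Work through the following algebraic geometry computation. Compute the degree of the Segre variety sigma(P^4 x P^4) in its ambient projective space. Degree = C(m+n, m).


The degree of the Segre variety P^4 x P^4 is C(m+n, m).
= C(8, 4)
= 70

70


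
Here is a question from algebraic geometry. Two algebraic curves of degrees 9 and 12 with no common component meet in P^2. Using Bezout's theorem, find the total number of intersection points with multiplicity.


Bezout's theorem states the intersection count equals the product of degrees.
Intersection count = 9 * 12 = 108

108


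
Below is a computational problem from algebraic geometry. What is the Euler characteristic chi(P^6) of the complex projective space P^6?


The complex projective space P^6 has one cell in each even real dimension 0, 2, ..., 12.
The cohomology groups are H^{2k}(P^6) = Z for k = 0,...,6, and 0 otherwise.
Euler characteristic = sum of Betti numbers = 1 per even-dimensional cohomology group.
chi(P^6) = 6 + 1 = 7

7


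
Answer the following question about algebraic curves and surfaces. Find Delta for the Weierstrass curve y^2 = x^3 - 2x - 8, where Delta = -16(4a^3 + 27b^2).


Compute each component:
4a^3 = 4*(-2)^3 = 4*(-8) = -32
27b^2 = 27*(-8)^2 = 27*64 = 1728
4a^3 + 27b^2 = -32 + 1728 = 1696
Delta = -16*1696 = -27136

-27136


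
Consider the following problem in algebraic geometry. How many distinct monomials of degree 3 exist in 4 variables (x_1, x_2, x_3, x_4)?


The number of degree-3 monomials in 4 variables is C(d+n-1, n-1).
= C(3+4-1, 4-1) = C(6, 3)
= 20

20


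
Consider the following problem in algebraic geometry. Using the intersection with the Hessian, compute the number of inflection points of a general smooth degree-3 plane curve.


For a general smooth plane curve C of degree d, the inflection points are
the intersection of C with its Hessian curve, which has degree 3(d-2).
By Bezout, the total intersection number is d * 3(d-2) = 3 * 3 = 9.
For a general curve every flex is ordinary, so each contributes
multiplicity 1 to C·Hess(C), and the number of distinct inflection
points is 3d(d-2).
Inflection points = 3*3*(3-2) = 3*3*1 = 9

9
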